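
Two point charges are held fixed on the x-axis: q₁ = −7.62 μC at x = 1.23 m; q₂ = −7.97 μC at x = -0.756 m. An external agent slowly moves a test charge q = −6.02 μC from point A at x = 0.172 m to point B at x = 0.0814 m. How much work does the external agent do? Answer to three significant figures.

0.0195 J

For quasistatic motion the external work equals the change in potential energy: W_ext = qΔV = q(V_B − V_A).
At A: distances to the source charges are 1.06 m, 0.928 m; V_A = Σ kqᵢ/rᵢ = -1.42×10⁵ V.
At B: distances to the source charges are 1.15 m, 0.837 m; V_B = Σ kqᵢ/rᵢ = -1.45×10⁵ V.
ΔV = V_B − V_A = -3250 V.
W_ext = qΔV = (-6.02×10⁻⁶ C)(-3250 V) = 0.0195 J.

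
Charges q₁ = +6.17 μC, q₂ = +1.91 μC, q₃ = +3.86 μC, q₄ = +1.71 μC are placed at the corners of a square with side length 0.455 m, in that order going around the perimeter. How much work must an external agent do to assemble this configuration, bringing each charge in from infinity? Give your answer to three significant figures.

The assembly work is the sum of pairwise potential energies, U = Σ_{i<j} kqᵢqⱼ/rᵢⱼ.
The four side pairs have separation 0.455 m and the two diagonal pairs 0.643 m.
Summing all 6 pair terms gives U = 1.10 J.

1.10 J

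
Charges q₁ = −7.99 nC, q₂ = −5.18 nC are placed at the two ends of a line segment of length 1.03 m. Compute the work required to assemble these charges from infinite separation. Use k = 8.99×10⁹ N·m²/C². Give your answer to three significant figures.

3.61×10⁻⁷ J

The assembly work is the sum of pairwise potential energies, U = Σ_{i<j} kqᵢqⱼ/rᵢⱼ.
The separation is r = 1.03 m.
U = (3.61×10⁻⁷) = 3.61×10⁻⁷ J.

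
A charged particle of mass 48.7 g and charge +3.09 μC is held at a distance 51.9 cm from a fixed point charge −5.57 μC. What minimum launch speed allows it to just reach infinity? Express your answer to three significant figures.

3.50 m/s

To just escape, total mechanical energy must reach zero at infinity: ½mv²_min + U = 0, so ½mv²_min = −U = |kQq|/r.
|U| = |kQq|/r = (8.99×10⁹ N·m²/C²)(5.57×10⁻⁶)(3.09×10⁻⁶)/(0.519) = 0.298 J.
v_min = √(2|U|/m) = √(2·0.298/0.0487) = 3.50 m/s.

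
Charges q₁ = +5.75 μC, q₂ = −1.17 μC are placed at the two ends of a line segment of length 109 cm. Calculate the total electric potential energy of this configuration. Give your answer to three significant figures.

-0.0555 J

The assembly work is the sum of pairwise potential energies, U = Σ_{i<j} kqᵢqⱼ/rᵢⱼ.
The separation is r = 1.09 m.
U = (-0.0555) = -0.0555 J.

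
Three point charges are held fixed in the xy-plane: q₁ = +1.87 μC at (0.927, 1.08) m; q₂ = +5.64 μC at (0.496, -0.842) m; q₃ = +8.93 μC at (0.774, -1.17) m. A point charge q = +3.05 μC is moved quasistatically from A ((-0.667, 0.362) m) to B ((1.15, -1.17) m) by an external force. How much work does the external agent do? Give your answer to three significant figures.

0.647 J

For quasistatic motion the external work equals the change in potential energy: W_ext = qΔV = q(V_B − V_A).
At A: distances to the source charges are 1.75 m, 1.67 m, 2.10 m; V_A = Σ kqᵢ/rᵢ = 7.81×10⁴ V.
At B: distances to the source charges are 2.26 m, 0.732 m, 0.376 m; V_B = Σ kqᵢ/rᵢ = 2.90×10⁵ V.
ΔV = V_B − V_A = 2.12×10⁵ V.
W_ext = qΔV = (3.05×10⁻⁶ C)(2.12×10⁵ V) = 0.647 J.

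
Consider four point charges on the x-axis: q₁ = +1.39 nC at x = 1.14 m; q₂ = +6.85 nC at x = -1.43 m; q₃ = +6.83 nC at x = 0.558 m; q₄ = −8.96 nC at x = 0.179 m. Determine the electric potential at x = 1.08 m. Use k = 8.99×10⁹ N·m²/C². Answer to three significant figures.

261 V

The total potential is the scalar sum of each charge's contribution, V = Σ kqᵢ/rᵢ.
Distances from the field point to each charge: r₁ = 0.0600 m, r₂ = 2.51 m, r₃ = 0.522 m, r₄ = 0.901 m.
V = k[(1.39×10⁻⁹)/(0.0600) + (6.85×10⁻⁹)/(2.51) + (6.83×10⁻⁹)/(0.522) + (-8.96×10⁻⁹)/(0.901)] = 261 V.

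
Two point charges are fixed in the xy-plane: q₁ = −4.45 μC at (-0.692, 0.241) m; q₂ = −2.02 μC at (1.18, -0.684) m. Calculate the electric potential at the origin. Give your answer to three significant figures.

Electric potential is a scalar, so the contributions from each charge add algebraically: V = Σ kqᵢ/rᵢ.
Distances from the field point to each charge: r₁ = 0.733 m, r₂ = 1.36 m.
V = k[(-4.45×10⁻⁶)/(0.733) + (-2.02×10⁻⁶)/(1.36)] = -6.79×10⁴ V.

-6.79×10⁴ V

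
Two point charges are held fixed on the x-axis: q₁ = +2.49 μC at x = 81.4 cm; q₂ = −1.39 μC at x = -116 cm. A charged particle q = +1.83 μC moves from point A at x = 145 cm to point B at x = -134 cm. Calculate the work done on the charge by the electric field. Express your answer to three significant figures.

The work done by the electric force is W_field = −ΔU = −q(V_B − V_A) = q(V_A − V_B).
At A: distances to the source charges are 0.636 m, 2.61 m; V_A = Σ kqᵢ/rᵢ = 3.04×10⁴ V.
At B: distances to the source charges are 2.15 m, 0.180 m; V_B = Σ kqᵢ/rᵢ = -5.90×10⁴ V.
ΔV = V_B − V_A = -8.94×10⁴ V.
W_field = −qΔV = −(1.83×10⁻⁶ C)(-8.94×10⁴ V) = 0.164 J.

0.164 J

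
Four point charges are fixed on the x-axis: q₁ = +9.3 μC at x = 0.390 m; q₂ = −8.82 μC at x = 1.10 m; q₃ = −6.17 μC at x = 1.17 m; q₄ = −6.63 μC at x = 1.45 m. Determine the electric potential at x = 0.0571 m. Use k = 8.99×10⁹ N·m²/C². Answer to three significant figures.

8.25×10⁴ V

The total potential is the scalar sum of each charge's contribution, V = Σ kqᵢ/rᵢ.
Distances from the field point to each charge: r₁ = 0.333 m, r₂ = 1.04 m, r₃ = 1.11 m, r₄ = 1.39 m.
V = k[(9.30×10⁻⁶)/(0.333) + (-8.82×10⁻⁶)/(1.04) + (-6.17×10⁻⁶)/(1.11) + (-6.63×10⁻⁶)/(1.39)] = 8.25×10⁴ V.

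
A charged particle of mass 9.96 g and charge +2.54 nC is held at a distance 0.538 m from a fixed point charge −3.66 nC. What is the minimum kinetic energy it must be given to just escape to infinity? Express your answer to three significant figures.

To just escape, total mechanical energy must reach zero at infinity: ½mv²_min + U = 0, so ½mv²_min = −U = |kQq|/r.
|U| = |kQq|/r = (8.99×10⁹ N·m²/C²)(3.66×10⁻⁹)(2.54×10⁻⁹)/(0.538) = 1.55×10⁻⁷ J.

1.55×10⁻⁷ J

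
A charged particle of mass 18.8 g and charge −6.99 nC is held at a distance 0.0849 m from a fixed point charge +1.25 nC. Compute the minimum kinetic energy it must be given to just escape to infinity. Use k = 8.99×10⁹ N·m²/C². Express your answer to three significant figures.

9.25×10⁻⁷ J

To just escape, total mechanical energy must reach zero at infinity: ½mv²_min + U = 0, so ½mv²_min = −U = |kQq|/r.
|U| = |kQq|/r = (8.99×10⁹ N·m²/C²)(1.25×10⁻⁹)(6.99×10⁻⁹)/(0.0849) = 9.25×10⁻⁷ J.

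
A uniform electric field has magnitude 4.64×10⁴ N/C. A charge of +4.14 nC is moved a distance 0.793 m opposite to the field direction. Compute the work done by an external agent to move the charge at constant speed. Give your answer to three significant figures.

The potential change for a displacement 0.793 m opposite to the field direction is ΔV = +Ed = 3.68×10⁴ V.
W_ext = qΔV = 1.52×10⁻⁴ J.

1.52×10⁻⁴ J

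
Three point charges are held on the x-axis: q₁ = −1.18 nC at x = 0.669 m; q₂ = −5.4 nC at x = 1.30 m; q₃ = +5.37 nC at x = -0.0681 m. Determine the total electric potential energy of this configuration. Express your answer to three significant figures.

-1.77×10⁻⁷ J

The work to assemble the configuration equals its total potential energy, U = Σ kqᵢqⱼ/rᵢⱼ over all pairs.
Pair separations: r₁₂ = 0.631 m, r₁₃ = 0.737 m, r₂₃ = 1.37 m.
U = (9.08×10⁻⁸) + (-7.73×10⁻⁸) + (-1.91×10⁻⁷) = -1.77×10⁻⁷ J.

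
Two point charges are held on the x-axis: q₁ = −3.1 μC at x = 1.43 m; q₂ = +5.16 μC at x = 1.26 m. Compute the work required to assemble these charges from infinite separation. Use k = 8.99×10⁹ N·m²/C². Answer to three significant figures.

-0.846 J

The assembly work is the sum of pairwise potential energies, U = Σ_{i<j} kqᵢqⱼ/rᵢⱼ.
Pair separations: r₁₂ = 0.170 m.
U = (-0.846) = -0.846 J.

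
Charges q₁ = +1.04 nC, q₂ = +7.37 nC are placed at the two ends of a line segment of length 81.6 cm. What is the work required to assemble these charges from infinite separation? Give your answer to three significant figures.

8.44×10⁻⁸ J

The assembly work is the sum of pairwise potential energies, U = Σ_{i<j} kqᵢqⱼ/rᵢⱼ.
The separation is r = 0.816 m.
U = (8.44×10⁻⁸) = 8.44×10⁻⁸ J.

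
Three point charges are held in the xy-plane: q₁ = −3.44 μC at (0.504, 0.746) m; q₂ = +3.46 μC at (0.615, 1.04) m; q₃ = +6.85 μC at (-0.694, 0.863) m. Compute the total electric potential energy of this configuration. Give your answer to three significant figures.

-0.355 J

The assembly work is the sum of pairwise potential energies, U = Σ_{i<j} kqᵢqⱼ/rᵢⱼ.
Pair separations: r₁₂ = 0.314 m, r₁₃ = 1.20 m, r₂₃ = 1.32 m.
U = (-0.340) + (-0.176) + (0.161) = -0.355 J.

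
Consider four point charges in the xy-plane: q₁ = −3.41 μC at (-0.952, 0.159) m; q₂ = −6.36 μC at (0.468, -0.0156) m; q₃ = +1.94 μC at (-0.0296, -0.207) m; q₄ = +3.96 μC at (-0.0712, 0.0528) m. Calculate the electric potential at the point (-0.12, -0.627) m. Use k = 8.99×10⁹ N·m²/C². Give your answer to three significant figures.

Electric potential is a scalar, so the contributions from each charge add algebraically: V = Σ kqᵢ/rᵢ.
Distances from the field point to each charge: r₁ = 1.14 m, r₂ = 0.848 m, r₃ = 0.430 m, r₄ = 0.682 m.
V = k[(-3.41×10⁻⁶)/(1.14) + (-6.36×10⁻⁶)/(0.848) + (1.94×10⁻⁶)/(0.430) + (3.96×10⁻⁶)/(0.682)] = -1360 V.

-1360 V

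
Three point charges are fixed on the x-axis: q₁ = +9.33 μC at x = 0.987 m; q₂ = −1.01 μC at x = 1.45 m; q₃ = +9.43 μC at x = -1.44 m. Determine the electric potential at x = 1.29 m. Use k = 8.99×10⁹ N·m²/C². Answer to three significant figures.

The total potential is the scalar sum of each charge's contribution, V = Σ kqᵢ/rᵢ.
Distances from the field point to each charge: r₁ = 0.303 m, r₂ = 0.160 m, r₃ = 2.73 m.
V = k[(9.33×10⁻⁶)/(0.303) + (-1.01×10⁻⁶)/(0.160) + (9.43×10⁻⁶)/(2.73)] = 2.51×10⁵ V.

2.51×10⁵ V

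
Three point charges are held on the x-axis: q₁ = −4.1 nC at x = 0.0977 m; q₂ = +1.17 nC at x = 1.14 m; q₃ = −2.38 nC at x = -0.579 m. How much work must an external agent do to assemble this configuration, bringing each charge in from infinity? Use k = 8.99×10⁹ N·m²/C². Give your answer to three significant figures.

The assembly work is the sum of pairwise potential energies, U = Σ_{i<j} kqᵢqⱼ/rᵢⱼ.
Pair separations: r₁₂ = 1.04 m, r₁₃ = 0.677 m, r₂₃ = 1.72 m.
U = (-4.14×10⁻⁸) + (1.30×10⁻⁷) + (-1.46×10⁻⁸) = 7.37×10⁻⁸ J.

7.37×10⁻⁸ J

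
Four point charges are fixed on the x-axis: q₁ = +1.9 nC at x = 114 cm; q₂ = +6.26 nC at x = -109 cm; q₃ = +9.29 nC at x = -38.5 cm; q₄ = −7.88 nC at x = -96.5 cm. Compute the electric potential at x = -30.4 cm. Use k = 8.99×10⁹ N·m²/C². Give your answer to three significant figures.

The total potential is the scalar sum of each charge's contribution, V = Σ kqᵢ/rᵢ.
Distances from the field point to each charge: r₁ = 1.44 m, r₂ = 0.786 m, r₃ = 0.0810 m, r₄ = 0.661 m.
V = k[(1.90×10⁻⁹)/(1.44) + (6.26×10⁻⁹)/(0.786) + (9.29×10⁻⁹)/(0.0810) + (-7.88×10⁻⁹)/(0.661)] = 1010 V.

1010 V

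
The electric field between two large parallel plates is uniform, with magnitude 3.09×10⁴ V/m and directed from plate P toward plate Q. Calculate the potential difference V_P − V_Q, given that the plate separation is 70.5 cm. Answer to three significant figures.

In a uniform field, potential decreases in the direction of E: ΔV = −E·d for a displacement d parallel to E.
Going from Q to P is a displacement of 70.5 cm opposite to the field, so V_P − V_Q = +Ed = 2.18×10⁴ V.

2.18×10⁴ V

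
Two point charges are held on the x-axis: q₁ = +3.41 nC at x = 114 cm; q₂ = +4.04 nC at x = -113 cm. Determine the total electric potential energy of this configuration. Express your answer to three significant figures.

The work to assemble the configuration equals its total potential energy, U = Σ kqᵢqⱼ/rᵢⱼ over all pairs.
Pair separations: r₁₂ = 2.27 m.
U = (5.46×10⁻⁸) = 5.46×10⁻⁸ J.

5.46×10⁻⁸ J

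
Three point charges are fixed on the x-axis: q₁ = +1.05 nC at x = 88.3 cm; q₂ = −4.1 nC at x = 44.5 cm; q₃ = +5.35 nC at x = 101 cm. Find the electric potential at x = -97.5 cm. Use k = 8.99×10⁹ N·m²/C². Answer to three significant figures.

3.35 V

The total potential is the scalar sum of each charge's contribution, V = Σ kqᵢ/rᵢ.
Distances from the field point to each charge: r₁ = 1.86 m, r₂ = 1.42 m, r₃ = 1.98 m.
V = k[(1.05×10⁻⁹)/(1.86) + (-4.10×10⁻⁹)/(1.42) + (5.35×10⁻⁹)/(1.98)] = 3.35 V.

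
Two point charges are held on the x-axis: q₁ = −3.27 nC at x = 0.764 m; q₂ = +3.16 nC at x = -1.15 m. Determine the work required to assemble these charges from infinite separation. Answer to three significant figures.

The assembly work is the sum of pairwise potential energies, U = Σ_{i<j} kqᵢqⱼ/rᵢⱼ.
Pair separations: r₁₂ = 1.91 m.
U = (-4.85×10⁻⁸) = -4.85×10⁻⁸ J.

-4.85×10⁻⁸ J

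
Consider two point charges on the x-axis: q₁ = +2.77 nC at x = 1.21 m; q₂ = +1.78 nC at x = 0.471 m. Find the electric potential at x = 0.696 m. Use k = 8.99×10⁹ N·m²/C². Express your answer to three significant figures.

The total potential is the scalar sum of each charge's contribution, V = Σ kqᵢ/rᵢ.
Distances from the field point to each charge: r₁ = 0.514 m, r₂ = 0.225 m.
V = k[(2.77×10⁻⁹)/(0.514) + (1.78×10⁻⁹)/(0.225)] = 120 V.

120 V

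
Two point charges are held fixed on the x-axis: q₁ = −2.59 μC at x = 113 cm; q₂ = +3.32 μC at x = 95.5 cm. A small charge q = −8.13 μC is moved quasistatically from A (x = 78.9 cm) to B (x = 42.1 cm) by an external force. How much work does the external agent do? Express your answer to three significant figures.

0.719 J

For quasistatic motion the external work equals the change in potential energy: W_ext = qΔV = q(V_B − V_A).
At A: distances to the source charges are 0.341 m, 0.166 m; V_A = Σ kqᵢ/rᵢ = 1.12×10⁵ V.
At B: distances to the source charges are 0.709 m, 0.534 m; V_B = Σ kqᵢ/rᵢ = 2.31×10⁴ V.
ΔV = V_B − V_A = -8.85×10⁴ V.
W_ext = qΔV = (-8.13×10⁻⁶ C)(-8.85×10⁴ V) = 0.719 J.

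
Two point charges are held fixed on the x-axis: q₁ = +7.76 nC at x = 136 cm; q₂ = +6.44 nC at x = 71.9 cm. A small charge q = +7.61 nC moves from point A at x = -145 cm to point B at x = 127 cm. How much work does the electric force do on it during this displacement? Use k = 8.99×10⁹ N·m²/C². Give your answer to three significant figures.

The work done by the electric force is W_field = −ΔU = −q(V_B − V_A) = q(V_A − V_B).
At A: distances to the source charges are 2.81 m, 2.17 m; V_A = Σ kqᵢ/rᵢ = 51.5 V.
At B: distances to the source charges are 0.0900 m, 0.551 m; V_B = Σ kqᵢ/rᵢ = 880 V.
ΔV = V_B − V_A = 829 V.
W_field = −qΔV = −(7.61×10⁻⁹ C)(829 V) = -6.31×10⁻⁶ J.

-6.31×10⁻⁶ J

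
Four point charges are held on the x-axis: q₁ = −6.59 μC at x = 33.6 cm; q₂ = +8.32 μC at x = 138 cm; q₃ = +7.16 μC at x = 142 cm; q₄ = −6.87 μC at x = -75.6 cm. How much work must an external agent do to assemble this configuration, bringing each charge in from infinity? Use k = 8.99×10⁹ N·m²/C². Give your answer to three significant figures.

The assembly work is the sum of pairwise potential energies, U = Σ_{i<j} kqᵢqⱼ/rᵢⱼ.
Pair separations: r₁₂ = 1.04 m, r₁₃ = 1.08 m, r₁₄ = 1.09 m, r₂₃ = 0.0400 m, r₂₄ = 2.14 m, r₃₄ = 2.18 m.
Summing all 6 pair terms gives U = 12.5 J.

12.5 J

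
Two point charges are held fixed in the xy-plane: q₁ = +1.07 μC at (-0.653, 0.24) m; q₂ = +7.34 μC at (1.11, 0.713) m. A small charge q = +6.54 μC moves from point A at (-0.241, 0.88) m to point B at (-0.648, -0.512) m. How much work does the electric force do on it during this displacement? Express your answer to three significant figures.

0.115 J

The work done by the electric force is W_field = −ΔU = −q(V_B − V_A) = q(V_A − V_B).
At A: distances to the source charges are 0.761 m, 1.36 m; V_A = Σ kqᵢ/rᵢ = 6.11×10⁴ V.
At B: distances to the source charges are 0.752 m, 2.14 m; V_B = Σ kqᵢ/rᵢ = 4.36×10⁴ V.
ΔV = V_B − V_A = -1.75×10⁴ V.
W_field = −qΔV = −(6.54×10⁻⁶ C)(-1.75×10⁴ V) = 0.115 J.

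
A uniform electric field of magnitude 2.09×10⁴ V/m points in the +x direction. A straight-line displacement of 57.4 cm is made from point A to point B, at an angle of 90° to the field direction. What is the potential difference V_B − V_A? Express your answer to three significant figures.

Only the component of displacement along E changes the potential: ΔV = −E·d·cosθ.
ΔV = −(2.09×10⁴ V/m)(0.574 m)cos90° = 0 V.

0 V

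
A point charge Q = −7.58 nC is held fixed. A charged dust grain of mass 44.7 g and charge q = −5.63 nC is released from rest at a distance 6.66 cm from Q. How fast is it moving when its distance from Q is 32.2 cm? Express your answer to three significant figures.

0.0143 m/s

Only the electrostatic force acts, so mechanical energy is conserved: ½mv² = U₁ − U₂ = kQq(1/r₁ − 1/r₂).
U₁ − U₂ = (8.99×10⁹ N·m²/C²)(-7.58×10⁻⁹ C)(-5.63×10⁻⁹ C)(1/0.0666 − 1/0.322) = 4.57×10⁻⁶ J.
v = √(2·4.57×10⁻⁶/0.0447) = 0.0143 m/s.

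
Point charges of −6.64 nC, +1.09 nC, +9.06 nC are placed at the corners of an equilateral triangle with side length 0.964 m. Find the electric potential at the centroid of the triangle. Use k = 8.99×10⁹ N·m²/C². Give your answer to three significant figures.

The total potential is the scalar sum of each charge's contribution, V = Σ kqᵢ/rᵢ.
The distance from each vertex to the centroid is a/√3 = 0.557 m.
V = k[(-6.64×10⁻⁹)/(0.557) + (1.09×10⁻⁹)/(0.557) + (9.06×10⁻⁹)/(0.557)] = 56.7 V.

56.7 V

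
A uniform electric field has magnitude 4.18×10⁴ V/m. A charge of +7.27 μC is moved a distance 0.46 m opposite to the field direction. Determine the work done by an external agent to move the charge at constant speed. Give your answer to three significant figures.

The potential change for a displacement 0.46 m opposite to the field direction is ΔV = +Ed = 1.92×10⁴ V.
W_ext = qΔV = 0.140 J.

0.140 J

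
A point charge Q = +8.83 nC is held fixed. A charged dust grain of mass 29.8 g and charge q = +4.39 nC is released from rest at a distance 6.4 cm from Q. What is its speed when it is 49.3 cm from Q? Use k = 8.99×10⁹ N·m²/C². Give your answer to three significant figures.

Only the electrostatic force acts, so mechanical energy is conserved: ½mv² = U₁ − U₂ = kQq(1/r₁ − 1/r₂).
U₁ − U₂ = (8.99×10⁹ N·m²/C²)(8.83×10⁻⁹ C)(4.39×10⁻⁹ C)(1/0.0640 − 1/0.493) = 4.74×10⁻⁶ J.
v = √(2·4.74×10⁻⁶/0.0298) = 0.0178 m/s.

0.0178 m/s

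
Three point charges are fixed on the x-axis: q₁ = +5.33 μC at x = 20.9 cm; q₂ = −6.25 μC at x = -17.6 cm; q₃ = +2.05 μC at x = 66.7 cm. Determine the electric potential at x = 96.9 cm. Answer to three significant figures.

7.50×10⁴ V

The total potential is the scalar sum of each charge's contribution, V = Σ kqᵢ/rᵢ.
Distances from the field point to each charge: r₁ = 0.760 m, r₂ = 1.15 m, r₃ = 0.302 m.
V = k[(5.33×10⁻⁶)/(0.760) + (-6.25×10⁻⁶)/(1.15) + (2.05×10⁻⁶)/(0.302)] = 7.50×10⁴ V.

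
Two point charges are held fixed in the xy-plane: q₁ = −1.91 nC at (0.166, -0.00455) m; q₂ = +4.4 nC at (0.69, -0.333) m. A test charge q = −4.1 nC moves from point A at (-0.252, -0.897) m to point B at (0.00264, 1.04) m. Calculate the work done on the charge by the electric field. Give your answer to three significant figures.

-3.72×10⁻⁸ J

The work done by the electric force is W_field = −ΔU = −q(V_B − V_A) = q(V_A − V_B).
At A: distances to the source charges are 0.985 m, 1.10 m; V_A = Σ kqᵢ/rᵢ = 18.6 V.
At B: distances to the source charges are 1.06 m, 1.54 m; V_B = Σ kqᵢ/rᵢ = 9.52 V.
ΔV = V_B − V_A = -9.08 V.
W_field = −qΔV = −(-4.10×10⁻⁹ C)(-9.08 V) = -3.72×10⁻⁸ J.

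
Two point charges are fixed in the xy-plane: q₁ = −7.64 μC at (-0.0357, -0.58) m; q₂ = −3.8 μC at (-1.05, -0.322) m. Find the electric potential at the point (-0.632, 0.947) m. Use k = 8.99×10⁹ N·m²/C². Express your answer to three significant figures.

-6.75×10⁴ V

The total potential is the scalar sum of each charge's contribution, V = Σ kqᵢ/rᵢ.
Distances from the field point to each charge: r₁ = 1.64 m, r₂ = 1.34 m.
V = k[(-7.64×10⁻⁶)/(1.64) + (-3.80×10⁻⁶)/(1.34)] = -6.75×10⁴ V.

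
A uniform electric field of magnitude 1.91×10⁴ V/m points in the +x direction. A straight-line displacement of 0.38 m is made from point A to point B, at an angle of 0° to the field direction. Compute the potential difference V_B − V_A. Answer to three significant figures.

Only the component of displacement along E changes the potential: ΔV = −E·d·cosθ.
ΔV = −(1.91×10⁴ V/m)(0.380 m)cos0° = -7260 V.

-7260 V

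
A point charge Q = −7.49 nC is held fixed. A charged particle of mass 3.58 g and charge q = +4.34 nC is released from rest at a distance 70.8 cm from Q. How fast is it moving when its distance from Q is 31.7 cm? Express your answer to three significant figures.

Only the electrostatic force acts, so mechanical energy is conserved: ½mv² = U₁ − U₂ = kQq(1/r₁ − 1/r₂).
U₁ − U₂ = (8.99×10⁹ N·m²/C²)(-7.49×10⁻⁹ C)(4.34×10⁻⁹ C)(1/0.708 − 1/0.317) = 5.09×10⁻⁷ J.
v = √(2·5.09×10⁻⁷/3.58×10⁻³) = 0.0169 m/s.

0.0169 m/s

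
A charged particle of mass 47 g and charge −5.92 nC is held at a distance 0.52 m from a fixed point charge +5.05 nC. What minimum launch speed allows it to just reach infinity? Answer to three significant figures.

To just escape, total mechanical energy must reach zero at infinity: ½mv²_min + U = 0, so ½mv²_min = −U = |kQq|/r.
|U| = |kQq|/r = (8.99×10⁹ N·m²/C²)(5.05×10⁻⁹)(5.92×10⁻⁹)/(0.520) = 5.17×10⁻⁷ J.
v_min = √(2|U|/m) = √(2·5.17×10⁻⁷/0.0470) = 4.69×10⁻³ m/s.

4.69×10⁻³ m/s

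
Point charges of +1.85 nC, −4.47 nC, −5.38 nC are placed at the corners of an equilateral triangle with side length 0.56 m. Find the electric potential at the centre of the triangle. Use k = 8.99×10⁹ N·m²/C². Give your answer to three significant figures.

The total potential is the scalar sum of each charge's contribution, V = Σ kqᵢ/rᵢ.
The distance from each vertex to the centroid is a/√3 = 0.323 m.
V = k[(1.85×10⁻⁹)/(0.323) + (-4.47×10⁻⁹)/(0.323) + (-5.38×10⁻⁹)/(0.323)] = -222 V.

-222 V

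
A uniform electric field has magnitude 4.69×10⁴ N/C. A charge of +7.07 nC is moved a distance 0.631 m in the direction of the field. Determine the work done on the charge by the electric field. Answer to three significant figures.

The potential change for a displacement 0.631 m in the direction of the field is ΔV = −Ed = -2.96×10⁴ V.
W_field = −qΔV = 2.09×10⁻⁴ J.

2.09×10⁻⁴ J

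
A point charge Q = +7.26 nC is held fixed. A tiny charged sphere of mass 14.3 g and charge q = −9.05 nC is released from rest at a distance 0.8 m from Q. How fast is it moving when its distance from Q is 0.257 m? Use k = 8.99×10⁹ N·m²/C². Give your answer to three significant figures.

0.0148 m/s

Only the electrostatic force acts, so mechanical energy is conserved: ½mv² = U₁ − U₂ = kQq(1/r₁ − 1/r₂).
U₁ − U₂ = (8.99×10⁹ N·m²/C²)(7.26×10⁻⁹ C)(-9.05×10⁻⁹ C)(1/0.800 − 1/0.257) = 1.56×10⁻⁶ J.
v = √(2·1.56×10⁻⁶/0.0143) = 0.0148 m/s.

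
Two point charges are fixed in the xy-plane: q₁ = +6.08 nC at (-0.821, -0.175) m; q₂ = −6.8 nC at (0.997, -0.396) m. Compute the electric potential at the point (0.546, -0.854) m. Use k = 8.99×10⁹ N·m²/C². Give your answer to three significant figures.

Electric potential is a scalar, so the contributions from each charge add algebraically: V = Σ kqᵢ/rᵢ.
Distances from the field point to each charge: r₁ = 1.53 m, r₂ = 0.643 m.
V = k[(6.08×10⁻⁹)/(1.53) + (-6.80×10⁻⁹)/(0.643)] = -59.3 V.

-59.3 V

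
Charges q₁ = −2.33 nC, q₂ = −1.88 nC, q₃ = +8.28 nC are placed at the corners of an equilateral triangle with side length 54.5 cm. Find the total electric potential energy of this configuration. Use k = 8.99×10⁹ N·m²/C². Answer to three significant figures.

-5.03×10⁻⁷ J

The assembly work is the sum of pairwise potential energies, U = Σ_{i<j} kqᵢqⱼ/rᵢⱼ.
All three pair separations equal the side length, 0.545 m.
U = (7.23×10⁻⁸) + (-3.18×10⁻⁷) + (-2.57×10⁻⁷) = -5.03×10⁻⁷ J.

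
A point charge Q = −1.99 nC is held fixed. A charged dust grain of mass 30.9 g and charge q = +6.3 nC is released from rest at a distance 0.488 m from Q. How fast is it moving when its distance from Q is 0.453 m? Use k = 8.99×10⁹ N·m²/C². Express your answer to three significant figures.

1.07×10⁻³ m/s

Only the electrostatic force acts, so mechanical energy is conserved: ½mv² = U₁ − U₂ = kQq(1/r₁ − 1/r₂).
U₁ − U₂ = (8.99×10⁹ N·m²/C²)(-1.99×10⁻⁹ C)(6.30×10⁻⁹ C)(1/0.488 − 1/0.453) = 1.78×10⁻⁸ J.
v = √(2·1.78×10⁻⁸/0.0309) = 1.07×10⁻³ m/s.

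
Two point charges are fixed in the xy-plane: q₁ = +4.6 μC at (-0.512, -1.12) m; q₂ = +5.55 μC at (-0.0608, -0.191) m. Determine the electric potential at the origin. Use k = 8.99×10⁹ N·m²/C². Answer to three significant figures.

Electric potential is a scalar, so the contributions from each charge add algebraically: V = Σ kqᵢ/rᵢ.
Distances from the field point to each charge: r₁ = 1.23 m, r₂ = 0.200 m.
V = k[(4.60×10⁻⁶)/(1.23) + (5.55×10⁻⁶)/(0.200)] = 2.83×10⁵ V.

2.83×10⁵ V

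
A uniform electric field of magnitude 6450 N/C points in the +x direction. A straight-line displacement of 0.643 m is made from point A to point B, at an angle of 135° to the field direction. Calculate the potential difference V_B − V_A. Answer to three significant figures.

Only the component of displacement along E changes the potential: ΔV = −E·d·cosθ.
ΔV = −(6450 V/m)(0.643 m)cos135° = 2930 V.

2930 V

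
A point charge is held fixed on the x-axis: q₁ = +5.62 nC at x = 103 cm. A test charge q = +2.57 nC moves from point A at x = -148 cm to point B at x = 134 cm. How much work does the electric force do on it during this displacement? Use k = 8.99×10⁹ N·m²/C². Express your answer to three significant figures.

The work done by the electric force is W_field = −ΔU = −q(V_B − V_A) = q(V_A − V_B).
At A: distance to the source charge is 2.51 m; V_A = kq₁/r = 20.1 V.
At B: distance to the source charge is 0.310 m; V_B = kq₁/r = 163 V.
ΔV = V_B − V_A = 143 V.
W_field = −qΔV = −(2.57×10⁻⁹ C)(143 V) = -3.67×10⁻⁷ J.

-3.67×10⁻⁷ J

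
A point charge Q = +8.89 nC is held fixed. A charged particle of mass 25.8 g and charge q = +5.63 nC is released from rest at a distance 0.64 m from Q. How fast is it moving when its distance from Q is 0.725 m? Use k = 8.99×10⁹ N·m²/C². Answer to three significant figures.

Only the electrostatic force acts, so mechanical energy is conserved: ½mv² = U₁ − U₂ = kQq(1/r₁ − 1/r₂).
U₁ − U₂ = (8.99×10⁹ N·m²/C²)(8.89×10⁻⁹ C)(5.63×10⁻⁹ C)(1/0.640 − 1/0.725) = 8.24×10⁻⁸ J.
v = √(2·8.24×10⁻⁸/0.0258) = 2.53×10⁻³ m/s.

2.53×10⁻³ m/s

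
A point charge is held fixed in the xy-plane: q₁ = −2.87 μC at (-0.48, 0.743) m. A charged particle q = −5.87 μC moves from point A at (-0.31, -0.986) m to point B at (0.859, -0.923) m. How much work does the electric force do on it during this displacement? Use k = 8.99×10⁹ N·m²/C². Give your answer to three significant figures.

The work done by the electric force is W_field = −ΔU = −q(V_B − V_A) = q(V_A − V_B).
At A: distance to the source charge is 1.74 m; V_A = kq₁/r = -1.49×10⁴ V.
At B: distance to the source charge is 2.14 m; V_B = kq₁/r = -1.21×10⁴ V.
ΔV = V_B − V_A = 2780 V.
W_field = −qΔV = −(-5.87×10⁻⁶ C)(2780 V) = 0.0163 J.

0.0163 J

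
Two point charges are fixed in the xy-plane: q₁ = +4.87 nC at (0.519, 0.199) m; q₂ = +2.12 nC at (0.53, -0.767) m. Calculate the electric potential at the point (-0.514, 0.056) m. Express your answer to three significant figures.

56.3 V

The total potential is the scalar sum of each charge's contribution, V = Σ kqᵢ/rᵢ.
Distances from the field point to each charge: r₁ = 1.04 m, r₂ = 1.33 m.
V = k[(4.87×10⁻⁹)/(1.04) + (2.12×10⁻⁹)/(1.33)] = 56.3 V.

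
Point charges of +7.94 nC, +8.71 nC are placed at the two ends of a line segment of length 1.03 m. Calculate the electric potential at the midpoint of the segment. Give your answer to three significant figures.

291 V

Electric potential is a scalar, so the contributions from each charge add algebraically: V = Σ kqᵢ/rᵢ.
Each charge is 0.515 m from the midpoint.
V = k[(7.94×10⁻⁹)/(0.515) + (8.71×10⁻⁹)/(0.515)] = 291 V.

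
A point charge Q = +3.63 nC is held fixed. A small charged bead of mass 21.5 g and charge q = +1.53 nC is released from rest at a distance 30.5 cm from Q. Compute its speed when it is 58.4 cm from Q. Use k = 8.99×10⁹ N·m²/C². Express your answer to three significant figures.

Only the electrostatic force acts, so mechanical energy is conserved: ½mv² = U₁ − U₂ = kQq(1/r₁ − 1/r₂).
U₁ − U₂ = (8.99×10⁹ N·m²/C²)(3.63×10⁻⁹ C)(1.53×10⁻⁹ C)(1/0.305 − 1/0.584) = 7.82×10⁻⁸ J.
v = √(2·7.82×10⁻⁸/0.0215) = 2.70×10⁻³ m/s.

2.70×10⁻³ m/s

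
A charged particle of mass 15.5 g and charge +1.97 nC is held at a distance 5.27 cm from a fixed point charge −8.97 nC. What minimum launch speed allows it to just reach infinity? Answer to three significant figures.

0.0197 m/s

To just escape, total mechanical energy must reach zero at infinity: ½mv²_min + U = 0, so ½mv²_min = −U = |kQq|/r.
|U| = |kQq|/r = (8.99×10⁹ N·m²/C²)(8.97×10⁻⁹)(1.97×10⁻⁹)/(0.0527) = 3.01×10⁻⁶ J.
v_min = √(2|U|/m) = √(2·3.01×10⁻⁶/0.0155) = 0.0197 m/s.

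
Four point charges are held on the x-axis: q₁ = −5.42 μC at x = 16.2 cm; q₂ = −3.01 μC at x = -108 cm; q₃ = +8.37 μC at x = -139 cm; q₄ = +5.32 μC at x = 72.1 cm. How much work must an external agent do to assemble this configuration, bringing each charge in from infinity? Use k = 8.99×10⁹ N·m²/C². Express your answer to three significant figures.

The work to assemble the configuration equals its total potential energy, U = Σ kqᵢqⱼ/rᵢⱼ over all pairs.
Pair separations: r₁₂ = 1.24 m, r₁₃ = 1.55 m, r₁₄ = 0.559 m, r₂₃ = 0.310 m, r₂₄ = 1.80 m, r₃₄ = 2.11 m.
Summing all 6 pair terms gives U = -1.23 J.

-1.23 J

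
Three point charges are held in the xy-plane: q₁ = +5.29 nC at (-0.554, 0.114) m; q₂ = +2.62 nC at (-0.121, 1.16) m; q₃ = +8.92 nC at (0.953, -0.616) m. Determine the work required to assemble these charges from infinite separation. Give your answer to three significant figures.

The assembly work is the sum of pairwise potential energies, U = Σ_{i<j} kqᵢqⱼ/rᵢⱼ.
Pair separations: r₁₂ = 1.13 m, r₁₃ = 1.67 m, r₂₃ = 2.08 m.
U = (1.10×10⁻⁷) + (2.53×10⁻⁷) + (1.01×10⁻⁷) = 4.65×10⁻⁷ J.

4.65×10⁻⁷ J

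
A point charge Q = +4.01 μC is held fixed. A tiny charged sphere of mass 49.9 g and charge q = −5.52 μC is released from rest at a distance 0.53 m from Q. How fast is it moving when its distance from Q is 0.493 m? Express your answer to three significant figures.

Only the electrostatic force acts, so mechanical energy is conserved: ½mv² = U₁ − U₂ = kQq(1/r₁ − 1/r₂).
U₁ − U₂ = (8.99×10⁹ N·m²/C²)(4.01×10⁻⁶ C)(-5.52×10⁻⁶ C)(1/0.530 − 1/0.493) = 0.0282 J.
v = √(2·0.0282/0.0499) = 1.06 m/s.

1.06 m/s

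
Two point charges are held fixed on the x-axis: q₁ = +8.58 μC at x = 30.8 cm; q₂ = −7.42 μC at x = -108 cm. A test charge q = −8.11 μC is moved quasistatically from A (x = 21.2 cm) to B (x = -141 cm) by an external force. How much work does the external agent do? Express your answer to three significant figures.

7.37 J

For quasistatic motion the external work equals the change in potential energy: W_ext = qΔV = q(V_B − V_A).
At A: distances to the source charges are 0.0960 m, 1.29 m; V_A = Σ kqᵢ/rᵢ = 7.52×10⁵ V.
At B: distances to the source charges are 1.72 m, 0.330 m; V_B = Σ kqᵢ/rᵢ = -1.57×10⁵ V.
ΔV = V_B − V_A = -9.09×10⁵ V.
W_ext = qΔV = (-8.11×10⁻⁶ C)(-9.09×10⁵ V) = 7.37 J.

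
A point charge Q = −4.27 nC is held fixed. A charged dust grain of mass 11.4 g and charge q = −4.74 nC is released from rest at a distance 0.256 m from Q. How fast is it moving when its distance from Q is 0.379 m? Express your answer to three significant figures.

6.36×10⁻³ m/s

Only the electrostatic force acts, so mechanical energy is conserved: ½mv² = U₁ − U₂ = kQq(1/r₁ − 1/r₂).
U₁ − U₂ = (8.99×10⁹ N·m²/C²)(-4.27×10⁻⁹ C)(-4.74×10⁻⁹ C)(1/0.256 − 1/0.379) = 2.31×10⁻⁷ J.
v = √(2·2.31×10⁻⁷/0.0114) = 6.36×10⁻³ m/s.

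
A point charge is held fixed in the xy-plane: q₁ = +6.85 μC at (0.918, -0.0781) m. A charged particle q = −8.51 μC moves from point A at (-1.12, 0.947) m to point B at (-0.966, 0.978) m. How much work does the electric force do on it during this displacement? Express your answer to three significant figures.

0.0129 J

The work done by the electric force is W_field = −ΔU = −q(V_B − V_A) = q(V_A − V_B).
At A: distance to the source charge is 2.28 m; V_A = kq₁/r = 2.70×10⁴ V.
At B: distance to the source charge is 2.16 m; V_B = kq₁/r = 2.85×10⁴ V.
ΔV = V_B − V_A = 1520 V.
W_field = −qΔV = −(-8.51×10⁻⁶ C)(1520 V) = 0.0129 J.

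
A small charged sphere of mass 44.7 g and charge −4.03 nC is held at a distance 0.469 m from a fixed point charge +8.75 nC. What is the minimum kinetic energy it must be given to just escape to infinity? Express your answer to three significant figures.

To just escape, total mechanical energy must reach zero at infinity: ½mv²_min + U = 0, so ½mv²_min = −U = |kQq|/r.
|U| = |kQq|/r = (8.99×10⁹ N·m²/C²)(8.75×10⁻⁹)(4.03×10⁻⁹)/(0.469) = 6.76×10⁻⁷ J.

6.76×10⁻⁷ J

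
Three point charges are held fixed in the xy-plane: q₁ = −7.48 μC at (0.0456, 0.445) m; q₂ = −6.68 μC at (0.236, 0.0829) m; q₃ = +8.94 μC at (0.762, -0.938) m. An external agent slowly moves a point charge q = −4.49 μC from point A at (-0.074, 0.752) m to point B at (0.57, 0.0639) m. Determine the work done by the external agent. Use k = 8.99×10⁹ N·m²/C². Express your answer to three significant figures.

For quasistatic motion the external work equals the change in potential energy: W_ext = qΔV = q(V_B − V_A).
At A: distances to the source charges are 0.329 m, 0.737 m, 1.89 m; V_A = Σ kqᵢ/rᵢ = -2.43×10⁵ V.
At B: distances to the source charges are 0.648 m, 0.335 m, 1.02 m; V_B = Σ kqᵢ/rᵢ = -2.04×10⁵ V.
ΔV = V_B − V_A = 3.85×10⁴ V.
W_ext = qΔV = (-4.49×10⁻⁶ C)(3.85×10⁴ V) = -0.173 J.

-0.173 J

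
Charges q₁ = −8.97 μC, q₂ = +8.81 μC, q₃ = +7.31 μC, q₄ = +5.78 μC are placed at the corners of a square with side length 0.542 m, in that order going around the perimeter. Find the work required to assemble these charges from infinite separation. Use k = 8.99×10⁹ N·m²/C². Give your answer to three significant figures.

-0.574 J

The work to assemble the configuration equals its total potential energy, U = Σ kqᵢqⱼ/rᵢⱼ over all pairs.
The four side pairs have separation 0.542 m and the two diagonal pairs 0.767 m.
Summing all 6 pair terms gives U = -0.574 J.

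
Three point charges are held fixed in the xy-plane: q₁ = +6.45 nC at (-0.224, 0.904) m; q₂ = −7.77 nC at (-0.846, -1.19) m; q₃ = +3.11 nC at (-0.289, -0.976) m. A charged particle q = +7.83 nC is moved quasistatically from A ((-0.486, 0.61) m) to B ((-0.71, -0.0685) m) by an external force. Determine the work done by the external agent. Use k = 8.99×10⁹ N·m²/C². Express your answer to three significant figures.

-8.40×10⁻⁷ J

For quasistatic motion the external work equals the change in potential energy: W_ext = qΔV = q(V_B − V_A).
At A: distances to the source charges are 0.394 m, 1.84 m, 1.60 m; V_A = Σ kqᵢ/rᵢ = 127 V.
At B: distances to the source charges are 1.09 m, 1.13 m, 1.00 m; V_B = Σ kqᵢ/rᵢ = 19.5 V.
ΔV = V_B − V_A = -107 V.
W_ext = qΔV = (7.83×10⁻⁹ C)(-107 V) = -8.40×10⁻⁷ J.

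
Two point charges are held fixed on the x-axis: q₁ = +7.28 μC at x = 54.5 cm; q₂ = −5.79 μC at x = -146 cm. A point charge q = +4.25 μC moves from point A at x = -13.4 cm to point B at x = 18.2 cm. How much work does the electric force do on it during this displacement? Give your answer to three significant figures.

-0.389 J

The work done by the electric force is W_field = −ΔU = −q(V_B − V_A) = q(V_A − V_B).
At A: distances to the source charges are 0.679 m, 1.33 m; V_A = Σ kqᵢ/rᵢ = 5.71×10⁴ V.
At B: distances to the source charges are 0.363 m, 1.64 m; V_B = Σ kqᵢ/rᵢ = 1.49×10⁵ V.
ΔV = V_B − V_A = 9.15×10⁴ V.
W_field = −qΔV = −(4.25×10⁻⁶ C)(9.15×10⁴ V) = -0.389 J.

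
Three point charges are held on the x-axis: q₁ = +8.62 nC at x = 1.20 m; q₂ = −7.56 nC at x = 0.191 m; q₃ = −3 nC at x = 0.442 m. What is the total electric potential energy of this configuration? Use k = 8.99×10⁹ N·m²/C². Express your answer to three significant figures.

-7.50×10⁻⁸ J

The work to assemble the configuration equals its total potential energy, U = Σ kqᵢqⱼ/rᵢⱼ over all pairs.
Pair separations: r₁₂ = 1.01 m, r₁₃ = 0.758 m, r₂₃ = 0.251 m.
U = (-5.81×10⁻⁷) + (-3.07×10⁻⁷) + (8.12×10⁻⁷) = -7.50×10⁻⁸ J.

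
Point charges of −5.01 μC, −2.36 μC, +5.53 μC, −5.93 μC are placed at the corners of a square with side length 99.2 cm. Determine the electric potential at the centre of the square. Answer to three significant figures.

Electric potential is a scalar, so the contributions from each charge add algebraically: V = Σ kqᵢ/rᵢ.
The distance from each corner to the centre is a√2/2 = 0.701 m.
V = k[(-5.01×10⁻⁶)/(0.701) + (-2.36×10⁻⁶)/(0.701) + (5.53×10⁻⁶)/(0.701) + (-5.93×10⁻⁶)/(0.701)] = -9.96×10⁴ V.

-9.96×10⁴ V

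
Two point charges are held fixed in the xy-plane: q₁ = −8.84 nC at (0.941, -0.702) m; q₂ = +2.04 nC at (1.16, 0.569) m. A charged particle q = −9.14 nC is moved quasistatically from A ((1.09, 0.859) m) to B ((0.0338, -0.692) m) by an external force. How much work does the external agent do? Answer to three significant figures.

8.00×10⁻⁷ J

For quasistatic motion the external work equals the change in potential energy: W_ext = qΔV = q(V_B − V_A).
At A: distances to the source charges are 1.57 m, 0.298 m; V_A = Σ kqᵢ/rᵢ = 10.8 V.
At B: distances to the source charges are 0.907 m, 1.69 m; V_B = Σ kqᵢ/rᵢ = -76.7 V.
ΔV = V_B − V_A = -87.5 V.
W_ext = qΔV = (-9.14×10⁻⁹ C)(-87.5 V) = 8.00×10⁻⁷ J.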